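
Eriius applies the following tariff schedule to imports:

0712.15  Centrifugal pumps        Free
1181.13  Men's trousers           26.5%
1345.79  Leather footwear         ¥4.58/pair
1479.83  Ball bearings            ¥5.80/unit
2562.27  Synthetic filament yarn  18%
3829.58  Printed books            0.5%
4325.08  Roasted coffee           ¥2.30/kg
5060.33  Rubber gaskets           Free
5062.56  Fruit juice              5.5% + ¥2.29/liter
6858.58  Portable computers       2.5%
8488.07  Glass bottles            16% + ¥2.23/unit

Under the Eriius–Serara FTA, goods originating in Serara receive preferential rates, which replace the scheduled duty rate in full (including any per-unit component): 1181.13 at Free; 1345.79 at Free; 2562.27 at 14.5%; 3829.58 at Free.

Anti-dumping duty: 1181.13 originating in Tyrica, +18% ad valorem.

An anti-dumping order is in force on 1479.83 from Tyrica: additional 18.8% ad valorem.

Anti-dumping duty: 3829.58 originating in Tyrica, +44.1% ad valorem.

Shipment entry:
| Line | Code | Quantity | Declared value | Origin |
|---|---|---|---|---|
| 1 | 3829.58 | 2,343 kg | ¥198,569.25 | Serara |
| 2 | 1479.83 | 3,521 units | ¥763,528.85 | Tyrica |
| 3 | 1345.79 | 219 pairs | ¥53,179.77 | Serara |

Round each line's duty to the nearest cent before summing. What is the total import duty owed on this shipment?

Line 1 (3829.58, Serara, 2,343 kg, ¥198,569.25):
Base rate for 3829.58 is 0.5%.
Origin Serara qualifies under the Eriius–Serara agreement and 3829.58 is covered: preferential rate Free applies instead.
The additional-duty order on 3829.58 targets Tyrica, not Serara; it does not apply.
Duty = ¥198,569.25 × 0% = ¥0.00.
Line 2 (1479.83, Tyrica, 3,521 units, ¥763,528.85):
Base rate for 1479.83 is ¥5.80/unit.
Additional duty on 1479.83 from Tyrica: +18.8% ad valorem. Applied ad valorem rate = 18.8%.
Duty = ¥763,528.85 × 18.8% + 3,521 × ¥5.80 = ¥163,965.22.
Line 3 (1345.79, Serara, 219 pairs, ¥53,179.77):
Base rate for 1345.79 is ¥4.58/pair.
Origin Serara qualifies under the Eriius–Serara agreement and 1345.79 is covered: preferential rate Free applies instead.
Duty = ¥53,179.77 × 0% = ¥0.00.
Total = ¥0.00 + ¥163,965.22 + ¥0.00 = ¥163,965.22.

¥163,965.22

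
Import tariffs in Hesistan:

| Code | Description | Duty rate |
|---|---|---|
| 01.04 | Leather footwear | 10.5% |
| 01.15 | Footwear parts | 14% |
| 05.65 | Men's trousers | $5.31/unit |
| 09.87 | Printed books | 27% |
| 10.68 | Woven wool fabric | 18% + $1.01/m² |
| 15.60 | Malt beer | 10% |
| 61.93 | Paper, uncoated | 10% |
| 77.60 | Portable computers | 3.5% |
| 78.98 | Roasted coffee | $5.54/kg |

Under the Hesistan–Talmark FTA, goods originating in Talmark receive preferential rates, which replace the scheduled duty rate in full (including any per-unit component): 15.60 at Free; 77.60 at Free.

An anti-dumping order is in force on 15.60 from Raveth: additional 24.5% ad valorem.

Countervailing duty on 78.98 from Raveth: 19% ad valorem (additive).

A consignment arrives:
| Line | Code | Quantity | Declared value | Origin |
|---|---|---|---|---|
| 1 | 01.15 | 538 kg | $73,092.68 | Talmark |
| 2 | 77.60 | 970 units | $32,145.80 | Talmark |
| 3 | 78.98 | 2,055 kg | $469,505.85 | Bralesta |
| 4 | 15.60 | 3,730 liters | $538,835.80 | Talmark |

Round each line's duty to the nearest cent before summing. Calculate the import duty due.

$21,617.68

Line 1 (01.15, Talmark, 538 kg, $73,092.68):
Base rate for 01.15 is 14%.
Origin Talmark is the FTA partner but 01.15 is not on the preference list; base rate stands.
Duty = $73,092.68 × 14% = $10,232.98.
Line 2 (77.60, Talmark, 970 units, $32,145.80):
Base rate for 77.60 is 3.5%.
Origin Talmark qualifies under the Hesistan–Talmark agreement and 77.60 is covered: preferential rate Free applies instead.
Duty = $32,145.80 × 0% = $0.00.
Line 3 (78.98, Bralesta, 2,055 kg, $469,505.85):
Base rate for 78.98 is $5.54/kg.
The additional-duty order on 78.98 targets Raveth, not Bralesta; it does not apply.
Duty = 2,055 × $5.54 = $11,384.70.
Line 4 (15.60, Talmark, 3,730 liters, $538,835.80):
Base rate for 15.60 is 10%.
Origin Talmark qualifies under the Hesistan–Talmark agreement and 15.60 is covered: preferential rate Free applies instead.
The additional-duty order on 15.60 targets Raveth, not Talmark; it does not apply.
Duty = $538,835.80 × 0% = $0.00.
Total = $10,232.98 + $0.00 + $11,384.70 + $0.00 = $21,617.68.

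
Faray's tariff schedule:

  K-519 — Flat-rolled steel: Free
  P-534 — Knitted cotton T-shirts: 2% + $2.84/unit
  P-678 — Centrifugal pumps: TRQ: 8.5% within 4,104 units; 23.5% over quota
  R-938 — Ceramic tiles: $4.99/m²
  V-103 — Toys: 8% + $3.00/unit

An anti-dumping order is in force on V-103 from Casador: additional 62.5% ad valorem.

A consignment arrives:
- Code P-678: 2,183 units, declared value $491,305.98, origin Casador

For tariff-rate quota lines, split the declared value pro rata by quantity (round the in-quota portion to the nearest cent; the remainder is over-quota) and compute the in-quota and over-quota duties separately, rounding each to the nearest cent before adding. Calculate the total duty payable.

$41,761.01

Line 1 (P-678, Casador, 2,183 units, $491,305.98):
Code P-678 is under a tariff-rate quota (threshold 4,104 units). Quantity 2,183 units is within the quota, so the in-quota rate 8.5% applies to the full value.
Duty = $491,305.98 × 8.5% = $41,761.01.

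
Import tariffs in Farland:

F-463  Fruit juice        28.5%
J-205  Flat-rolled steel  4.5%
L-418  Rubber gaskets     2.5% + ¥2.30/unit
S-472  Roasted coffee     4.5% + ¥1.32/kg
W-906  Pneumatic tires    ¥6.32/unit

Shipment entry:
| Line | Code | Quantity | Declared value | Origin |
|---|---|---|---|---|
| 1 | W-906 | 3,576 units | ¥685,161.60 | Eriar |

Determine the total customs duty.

Line 1 (W-906, Eriar, 3,576 units, ¥685,161.60):
Base rate for W-906 is ¥6.32/unit.
Duty = 3,576 × ¥6.32 = ¥22,600.32.

¥22,600.32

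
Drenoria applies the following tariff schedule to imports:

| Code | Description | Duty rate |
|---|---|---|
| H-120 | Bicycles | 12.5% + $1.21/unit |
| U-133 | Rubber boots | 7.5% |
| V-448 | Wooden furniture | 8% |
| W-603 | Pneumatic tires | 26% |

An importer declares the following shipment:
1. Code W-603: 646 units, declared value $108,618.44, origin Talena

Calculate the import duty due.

$28,240.79

Line 1 (W-603, Talena, 646 units, $108,618.44):
Base rate for W-603 is 26%.
Duty = $108,618.44 × 26% = $28,240.79.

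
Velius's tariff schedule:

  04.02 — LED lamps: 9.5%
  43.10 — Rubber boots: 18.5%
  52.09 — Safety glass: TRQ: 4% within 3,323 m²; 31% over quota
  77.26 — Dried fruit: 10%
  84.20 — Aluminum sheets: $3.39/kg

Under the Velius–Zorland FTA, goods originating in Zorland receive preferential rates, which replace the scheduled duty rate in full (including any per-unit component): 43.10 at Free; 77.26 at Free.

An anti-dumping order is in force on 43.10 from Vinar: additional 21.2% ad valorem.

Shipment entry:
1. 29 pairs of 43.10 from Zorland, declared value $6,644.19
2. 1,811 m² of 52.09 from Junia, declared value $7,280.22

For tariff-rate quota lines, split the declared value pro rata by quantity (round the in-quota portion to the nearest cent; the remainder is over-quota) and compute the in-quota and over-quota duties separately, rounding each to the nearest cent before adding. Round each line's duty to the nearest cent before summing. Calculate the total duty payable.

$291.21

Line 1 (43.10, Zorland, 29 pairs, $6,644.19):
Base rate for 43.10 is 18.5%.
Origin Zorland qualifies under the Velius–Zorland agreement and 43.10 is covered: preferential rate Free applies instead.
The additional-duty order on 43.10 targets Vinar, not Zorland; it does not apply.
Duty = $6,644.19 × 0% = $0.00.
Line 2 (52.09, Junia, 1,811 m², $7,280.22):
Code 52.09 is under a tariff-rate quota (threshold 3,323 m²). Quantity 1,811 m² is within the quota, so the in-quota rate 4% applies to the full value.
Duty = $7,280.22 × 4% = $291.21.
Total = $0.00 + $291.21 = $291.21.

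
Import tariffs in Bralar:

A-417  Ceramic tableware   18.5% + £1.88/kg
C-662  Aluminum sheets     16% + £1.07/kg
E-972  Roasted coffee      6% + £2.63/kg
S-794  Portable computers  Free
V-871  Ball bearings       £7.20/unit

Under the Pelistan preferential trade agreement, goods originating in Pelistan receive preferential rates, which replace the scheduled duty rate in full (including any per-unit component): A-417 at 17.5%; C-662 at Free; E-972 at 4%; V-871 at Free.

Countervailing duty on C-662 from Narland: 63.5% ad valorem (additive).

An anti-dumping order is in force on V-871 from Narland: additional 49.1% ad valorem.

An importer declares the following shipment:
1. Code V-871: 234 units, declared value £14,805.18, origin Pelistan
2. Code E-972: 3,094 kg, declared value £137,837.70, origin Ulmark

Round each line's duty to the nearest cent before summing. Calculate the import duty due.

£16,407.48

Line 1 (V-871, Pelistan, 234 units, £14,805.18):
Base rate for V-871 is £7.20/unit.
Origin Pelistan qualifies under the Bralar–Pelistan agreement and V-871 is covered: preferential rate Free applies instead.
The additional-duty order on V-871 targets Narland, not Pelistan; it does not apply.
Duty = £14,805.18 × 0% = £0.00.
Line 2 (E-972, Ulmark, 3,094 kg, £137,837.70):
Base rate for E-972 is 6% + £2.63/kg.
E-972 has an FTA preferential rate, but origin Ulmark is not Pelistan; base rate stands.
Duty = £137,837.70 × 6% + 3,094 × £2.63 = £16,407.48.
Total = £0.00 + £16,407.48 = £16,407.48.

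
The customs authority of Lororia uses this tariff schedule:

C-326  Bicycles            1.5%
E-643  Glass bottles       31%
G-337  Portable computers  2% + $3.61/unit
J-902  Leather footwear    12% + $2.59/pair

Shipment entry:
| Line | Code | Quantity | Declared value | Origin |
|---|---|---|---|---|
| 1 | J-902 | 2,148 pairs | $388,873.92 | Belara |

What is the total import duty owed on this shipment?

$52,228.19

Line 1 (J-902, Belara, 2,148 pairs, $388,873.92):
Base rate for J-902 is 12% + $2.59/pair.
Duty = $388,873.92 × 12% + 2,148 × $2.59 = $52,228.19.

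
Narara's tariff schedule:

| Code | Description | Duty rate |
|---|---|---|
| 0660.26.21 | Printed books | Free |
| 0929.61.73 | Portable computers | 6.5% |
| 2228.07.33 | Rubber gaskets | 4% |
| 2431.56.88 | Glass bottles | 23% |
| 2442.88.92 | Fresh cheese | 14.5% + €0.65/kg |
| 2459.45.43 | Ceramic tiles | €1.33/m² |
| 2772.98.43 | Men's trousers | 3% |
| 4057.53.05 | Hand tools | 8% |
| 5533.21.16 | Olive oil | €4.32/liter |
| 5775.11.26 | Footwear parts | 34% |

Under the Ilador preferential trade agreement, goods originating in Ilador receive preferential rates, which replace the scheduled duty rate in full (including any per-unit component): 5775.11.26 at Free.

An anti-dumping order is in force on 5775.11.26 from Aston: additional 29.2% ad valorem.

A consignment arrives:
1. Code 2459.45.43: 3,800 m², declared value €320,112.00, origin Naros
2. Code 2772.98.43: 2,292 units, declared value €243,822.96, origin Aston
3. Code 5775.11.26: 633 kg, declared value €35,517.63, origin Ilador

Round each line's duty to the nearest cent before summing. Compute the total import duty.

€12,368.69

Line 1 (2459.45.43, Naros, 3,800 m², €320,112.00):
Base rate for 2459.45.43 is €1.33/m².
Duty = 3,800 × €1.33 = €5,054.00.
Line 2 (2772.98.43, Aston, 2,292 units, €243,822.96):
Base rate for 2772.98.43 is 3%.
Duty = €243,822.96 × 3% = €7,314.69.
Line 3 (5775.11.26, Ilador, 633 kg, €35,517.63):
Base rate for 5775.11.26 is 34%.
Origin Ilador qualifies under the Narara–Ilador agreement and 5775.11.26 is covered: preferential rate Free applies instead.
The additional-duty order on 5775.11.26 targets Aston, not Ilador; it does not apply.
Duty = €35,517.63 × 0% = €0.00.
Total = €5,054.00 + €7,314.69 + €0.00 = €12,368.69.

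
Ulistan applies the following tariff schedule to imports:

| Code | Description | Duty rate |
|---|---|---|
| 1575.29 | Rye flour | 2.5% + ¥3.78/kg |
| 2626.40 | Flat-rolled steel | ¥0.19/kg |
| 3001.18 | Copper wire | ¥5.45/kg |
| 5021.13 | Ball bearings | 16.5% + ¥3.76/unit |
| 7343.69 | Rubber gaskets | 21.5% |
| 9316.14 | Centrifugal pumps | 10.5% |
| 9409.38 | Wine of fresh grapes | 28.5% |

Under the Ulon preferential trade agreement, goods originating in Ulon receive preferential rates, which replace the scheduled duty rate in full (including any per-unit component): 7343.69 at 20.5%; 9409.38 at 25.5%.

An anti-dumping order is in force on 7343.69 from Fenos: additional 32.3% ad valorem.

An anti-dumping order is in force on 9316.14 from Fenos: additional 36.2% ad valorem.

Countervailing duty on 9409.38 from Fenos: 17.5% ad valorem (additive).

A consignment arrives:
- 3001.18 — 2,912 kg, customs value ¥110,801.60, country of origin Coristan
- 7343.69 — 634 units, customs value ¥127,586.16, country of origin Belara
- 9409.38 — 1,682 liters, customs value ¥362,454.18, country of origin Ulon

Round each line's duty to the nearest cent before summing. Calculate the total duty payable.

¥135,727.24

Line 1 (3001.18, Coristan, 2,912 kg, ¥110,801.60):
Base rate for 3001.18 is ¥5.45/kg.
Duty = 2,912 × ¥5.45 = ¥15,870.40.
Line 2 (7343.69, Belara, 634 units, ¥127,586.16):
Base rate for 7343.69 is 21.5%.
7343.69 has an FTA preferential rate, but origin Belara is not Ulon; base rate stands.
The additional-duty order on 7343.69 targets Fenos, not Belara; it does not apply.
Duty = ¥127,586.16 × 21.5% = ¥27,431.02.
Line 3 (9409.38, Ulon, 1,682 liters, ¥362,454.18):
Base rate for 9409.38 is 28.5%.
Origin Ulon qualifies under the Ulistan–Ulon agreement and 9409.38 is covered: preferential rate 25.5% applies instead.
The additional-duty order on 9409.38 targets Fenos, not Ulon; it does not apply.
Duty = ¥362,454.18 × 25.5% = ¥92,425.82.
Total = ¥15,870.40 + ¥27,431.02 + ¥92,425.82 = ¥135,727.24.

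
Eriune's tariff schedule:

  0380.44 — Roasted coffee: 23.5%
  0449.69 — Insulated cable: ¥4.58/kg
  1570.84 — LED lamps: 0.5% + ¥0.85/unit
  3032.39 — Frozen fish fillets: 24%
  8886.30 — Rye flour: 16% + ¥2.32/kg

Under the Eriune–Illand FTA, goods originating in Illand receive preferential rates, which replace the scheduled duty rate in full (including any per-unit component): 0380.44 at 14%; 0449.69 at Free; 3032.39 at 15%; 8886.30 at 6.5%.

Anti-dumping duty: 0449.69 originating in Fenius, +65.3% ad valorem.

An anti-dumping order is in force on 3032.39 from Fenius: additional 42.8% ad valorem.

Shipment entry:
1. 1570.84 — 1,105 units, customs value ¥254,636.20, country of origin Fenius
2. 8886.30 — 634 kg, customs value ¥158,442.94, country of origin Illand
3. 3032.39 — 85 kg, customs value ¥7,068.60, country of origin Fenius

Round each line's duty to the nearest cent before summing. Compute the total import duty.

Line 1 (1570.84, Fenius, 1,105 units, ¥254,636.20):
Base rate for 1570.84 is 0.5% + ¥0.85/unit.
Duty = ¥254,636.20 × 0.5% + 1,105 × ¥0.85 = ¥2,212.43.
Line 2 (8886.30, Illand, 634 kg, ¥158,442.94):
Base rate for 8886.30 is 16% + ¥2.32/kg.
Origin Illand qualifies under the Eriune–Illand agreement and 8886.30 is covered: preferential rate 6.5% applies instead.
Duty = ¥158,442.94 × 6.5% = ¥10,298.79.
Line 3 (3032.39, Fenius, 85 kg, ¥7,068.60):
Base rate for 3032.39 is 24%.
3032.39 has an FTA preferential rate, but origin Fenius is not Illand; base rate stands.
Additional duty on 3032.39 from Fenius: +42.8%. Applied ad valorem rate: 24% + 42.8% = 66.8%.
Duty = ¥7,068.60 × 66.8% = ¥4,721.82.
Total = ¥2,212.43 + ¥10,298.79 + ¥4,721.82 = ¥17,233.04.

¥17,233.04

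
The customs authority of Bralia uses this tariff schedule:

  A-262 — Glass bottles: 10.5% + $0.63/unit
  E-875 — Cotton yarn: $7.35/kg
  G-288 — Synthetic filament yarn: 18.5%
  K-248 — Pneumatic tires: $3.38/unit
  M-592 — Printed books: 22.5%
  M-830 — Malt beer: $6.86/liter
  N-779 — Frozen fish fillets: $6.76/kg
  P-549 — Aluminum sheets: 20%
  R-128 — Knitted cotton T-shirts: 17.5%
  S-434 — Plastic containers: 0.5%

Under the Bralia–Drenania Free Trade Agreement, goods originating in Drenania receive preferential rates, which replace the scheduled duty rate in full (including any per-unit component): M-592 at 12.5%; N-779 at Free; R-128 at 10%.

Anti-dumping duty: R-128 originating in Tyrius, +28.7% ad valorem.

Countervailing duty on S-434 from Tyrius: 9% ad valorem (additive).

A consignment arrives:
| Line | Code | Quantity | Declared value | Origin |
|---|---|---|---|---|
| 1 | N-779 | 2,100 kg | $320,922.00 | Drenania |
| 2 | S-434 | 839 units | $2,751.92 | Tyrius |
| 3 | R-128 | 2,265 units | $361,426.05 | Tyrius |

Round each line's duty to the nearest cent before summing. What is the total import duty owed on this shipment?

$167,240.27

Line 1 (N-779, Drenania, 2,100 kg, $320,922.00):
Base rate for N-779 is $6.76/kg.
Origin Drenania qualifies under the Bralia–Drenania agreement and N-779 is covered: preferential rate Free applies instead.
Duty = $320,922.00 × 0% = $0.00.
Line 2 (S-434, Tyrius, 839 units, $2,751.92):
Base rate for S-434 is 0.5%.
Additional duty on S-434 from Tyrius: +9%. Applied ad valorem rate: 0.5% + 9% = 9.5%.
Duty = $2,751.92 × 9.5% = $261.43.
Line 3 (R-128, Tyrius, 2,265 units, $361,426.05):
Base rate for R-128 is 17.5%.
R-128 has an FTA preferential rate, but origin Tyrius is not Drenania; base rate stands.
Additional duty on R-128 from Tyrius: +28.7%. Applied ad valorem rate: 17.5% + 28.7% = 46.2%.
Duty = $361,426.05 × 46.2% = $166,978.84.
Total = $0.00 + $261.43 + $166,978.84 = $167,240.27.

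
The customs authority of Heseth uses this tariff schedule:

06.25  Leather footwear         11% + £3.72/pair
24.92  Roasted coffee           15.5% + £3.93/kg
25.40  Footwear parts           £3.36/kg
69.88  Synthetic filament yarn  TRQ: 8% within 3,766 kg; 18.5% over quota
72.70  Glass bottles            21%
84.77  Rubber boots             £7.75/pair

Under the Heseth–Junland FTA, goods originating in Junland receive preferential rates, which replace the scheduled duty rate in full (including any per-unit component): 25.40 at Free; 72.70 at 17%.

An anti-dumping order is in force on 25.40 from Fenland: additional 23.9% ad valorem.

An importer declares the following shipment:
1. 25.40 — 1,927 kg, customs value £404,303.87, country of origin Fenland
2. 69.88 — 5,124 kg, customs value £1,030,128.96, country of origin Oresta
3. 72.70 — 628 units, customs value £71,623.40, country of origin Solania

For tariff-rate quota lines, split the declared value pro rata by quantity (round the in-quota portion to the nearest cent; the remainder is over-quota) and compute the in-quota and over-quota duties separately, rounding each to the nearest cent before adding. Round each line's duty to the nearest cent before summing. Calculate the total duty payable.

Line 1 (25.40, Fenland, 1,927 kg, £404,303.87):
Base rate for 25.40 is £3.36/kg.
25.40 has an FTA preferential rate, but origin Fenland is not Junland; base rate stands.
Additional duty on 25.40 from Fenland: +23.9% ad valorem. Applied ad valorem rate = 23.9%.
Duty = £404,303.87 × 23.9% + 1,927 × £3.36 = £103,103.34.
Line 2 (69.88, Oresta, 5,124 kg, £1,030,128.96):
Code 69.88 is under a tariff-rate quota (threshold 3,766 kg). In-quota: 3,766 kg at 8%; over-quota: 1,358 kg at 18.5%.
Pro-rata value split: in-quota = £1,030,128.96 × 3,766/5,124 = £757,116.64; over-quota = £1,030,128.96 − £757,116.64 = £273,012.32.
In-quota duty = £757,116.64 × 8% = £60,569.33. Over-quota duty = £273,012.32 × 18.5% = £50,507.28.
Line duty = £60,569.33 + £50,507.28 = £111,076.61.
Line 3 (72.70, Solania, 628 units, £71,623.40):
Base rate for 72.70 is 21%.
72.70 has an FTA preferential rate, but origin Solania is not Junland; base rate stands.
Duty = £71,623.40 × 21% = £15,040.91.
Total = £103,103.34 + £111,076.61 + £15,040.91 = £229,220.86.

£229,220.86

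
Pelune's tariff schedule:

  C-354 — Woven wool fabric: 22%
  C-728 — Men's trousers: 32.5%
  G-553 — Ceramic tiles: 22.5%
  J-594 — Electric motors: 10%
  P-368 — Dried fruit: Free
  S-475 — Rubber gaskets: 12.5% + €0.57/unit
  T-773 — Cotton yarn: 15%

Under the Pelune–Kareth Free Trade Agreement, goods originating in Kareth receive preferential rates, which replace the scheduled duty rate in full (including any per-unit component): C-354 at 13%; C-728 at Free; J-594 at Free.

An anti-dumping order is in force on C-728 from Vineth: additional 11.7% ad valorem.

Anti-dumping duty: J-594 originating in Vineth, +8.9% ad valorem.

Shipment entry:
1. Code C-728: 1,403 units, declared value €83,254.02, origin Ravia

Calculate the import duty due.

€27,057.56

Line 1 (C-728, Ravia, 1,403 units, €83,254.02):
Base rate for C-728 is 32.5%.
C-728 has an FTA preferential rate, but origin Ravia is not Kareth; base rate stands.
The additional-duty order on C-728 targets Vineth, not Ravia; it does not apply.
Duty = €83,254.02 × 32.5% = €27,057.56.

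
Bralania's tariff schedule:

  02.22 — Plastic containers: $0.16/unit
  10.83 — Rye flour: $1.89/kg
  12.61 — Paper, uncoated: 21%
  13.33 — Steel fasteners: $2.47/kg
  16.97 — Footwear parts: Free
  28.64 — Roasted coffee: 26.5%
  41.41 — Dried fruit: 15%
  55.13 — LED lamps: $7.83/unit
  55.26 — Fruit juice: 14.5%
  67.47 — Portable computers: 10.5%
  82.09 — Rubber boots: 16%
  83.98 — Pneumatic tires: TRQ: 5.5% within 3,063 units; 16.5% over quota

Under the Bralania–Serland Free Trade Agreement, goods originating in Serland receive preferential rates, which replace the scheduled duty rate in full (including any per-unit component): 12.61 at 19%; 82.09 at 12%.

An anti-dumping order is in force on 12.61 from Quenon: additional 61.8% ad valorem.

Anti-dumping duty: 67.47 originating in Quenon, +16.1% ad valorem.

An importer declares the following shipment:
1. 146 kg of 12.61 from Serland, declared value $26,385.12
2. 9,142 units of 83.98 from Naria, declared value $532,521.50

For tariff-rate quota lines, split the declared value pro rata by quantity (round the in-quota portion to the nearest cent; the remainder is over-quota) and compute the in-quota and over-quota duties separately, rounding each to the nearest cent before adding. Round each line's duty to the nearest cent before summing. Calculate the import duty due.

$73,253.05

Line 1 (12.61, Serland, 146 kg, $26,385.12):
Base rate for 12.61 is 21%.
Origin Serland qualifies under the Bralania–Serland agreement and 12.61 is covered: preferential rate 19% applies instead.
The additional-duty order on 12.61 targets Quenon, not Serland; it does not apply.
Duty = $26,385.12 × 19% = $5,013.17.
Line 2 (83.98, Naria, 9,142 units, $532,521.50):
Code 83.98 is under a tariff-rate quota (threshold 3,063 units). In-quota: 3,063 units at 5.5%; over-quota: 6,079 units at 16.5%.
Pro-rata value split: in-quota = $532,521.50 × 3,063/9,142 = $178,419.75; over-quota = $532,521.50 − $178,419.75 = $354,101.75.
In-quota duty = $178,419.75 × 5.5% = $9,813.09. Over-quota duty = $354,101.75 × 16.5% = $58,426.79.
Line duty = $9,813.09 + $58,426.79 = $68,239.88.
Total = $5,013.17 + $68,239.88 = $73,253.05.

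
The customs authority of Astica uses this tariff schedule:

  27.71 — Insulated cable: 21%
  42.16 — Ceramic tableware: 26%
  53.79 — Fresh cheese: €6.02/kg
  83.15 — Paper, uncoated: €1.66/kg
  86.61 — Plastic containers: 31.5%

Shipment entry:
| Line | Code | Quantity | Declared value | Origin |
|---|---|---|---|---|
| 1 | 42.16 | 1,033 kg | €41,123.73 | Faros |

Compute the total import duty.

€10,692.17

Line 1 (42.16, Faros, 1,033 kg, €41,123.73):
Base rate for 42.16 is 26%.
Duty = €41,123.73 × 26% = €10,692.17.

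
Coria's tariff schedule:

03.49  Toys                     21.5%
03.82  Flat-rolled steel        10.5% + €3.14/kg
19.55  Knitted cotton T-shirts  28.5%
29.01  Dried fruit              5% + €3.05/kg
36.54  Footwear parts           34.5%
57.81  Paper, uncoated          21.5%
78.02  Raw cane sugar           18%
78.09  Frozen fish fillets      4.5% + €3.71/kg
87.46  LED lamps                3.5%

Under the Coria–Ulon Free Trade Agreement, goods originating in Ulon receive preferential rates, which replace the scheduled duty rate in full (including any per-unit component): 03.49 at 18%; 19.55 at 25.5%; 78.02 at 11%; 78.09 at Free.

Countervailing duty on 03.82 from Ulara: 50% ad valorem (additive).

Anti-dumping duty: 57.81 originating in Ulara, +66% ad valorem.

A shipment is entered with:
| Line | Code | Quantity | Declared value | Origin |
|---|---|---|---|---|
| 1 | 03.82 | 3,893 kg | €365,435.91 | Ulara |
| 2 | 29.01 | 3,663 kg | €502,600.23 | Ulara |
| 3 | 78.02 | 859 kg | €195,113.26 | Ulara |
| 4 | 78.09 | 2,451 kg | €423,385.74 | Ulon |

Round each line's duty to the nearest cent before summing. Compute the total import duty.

€304,735.30

Line 1 (03.82, Ulara, 3,893 kg, €365,435.91):
Base rate for 03.82 is 10.5% + €3.14/kg.
Additional duty on 03.82 from Ulara: +50%. Applied ad valorem rate: 10.5% + 50% = 60.5%.
Duty = €365,435.91 × 60.5% + 3,893 × €3.14 = €233,312.75.
Line 2 (29.01, Ulara, 3,663 kg, €502,600.23):
Base rate for 29.01 is 5% + €3.05/kg.
Duty = €502,600.23 × 5% + 3,663 × €3.05 = €36,302.16.
Line 3 (78.02, Ulara, 859 kg, €195,113.26):
Base rate for 78.02 is 18%.
78.02 has an FTA preferential rate, but origin Ulara is not Ulon; base rate stands.
Duty = €195,113.26 × 18% = €35,120.39.
Line 4 (78.09, Ulon, 2,451 kg, €423,385.74):
Base rate for 78.09 is 4.5% + €3.71/kg.
Origin Ulon qualifies under the Coria–Ulon agreement and 78.09 is covered: preferential rate Free applies instead.
Duty = €423,385.74 × 0% = €0.00.
Total = €233,312.75 + €36,302.16 + €35,120.39 + €0.00 = €304,735.30.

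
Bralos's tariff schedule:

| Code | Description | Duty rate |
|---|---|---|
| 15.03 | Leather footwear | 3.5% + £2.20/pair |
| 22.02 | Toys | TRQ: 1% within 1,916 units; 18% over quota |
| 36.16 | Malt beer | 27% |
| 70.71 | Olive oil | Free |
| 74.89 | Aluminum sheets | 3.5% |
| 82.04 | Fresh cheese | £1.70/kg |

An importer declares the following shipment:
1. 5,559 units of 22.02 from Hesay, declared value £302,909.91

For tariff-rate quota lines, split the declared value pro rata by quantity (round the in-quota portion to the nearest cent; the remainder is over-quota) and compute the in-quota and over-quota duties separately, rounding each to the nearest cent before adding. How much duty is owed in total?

Line 1 (22.02, Hesay, 5,559 units, £302,909.91):
Code 22.02 is under a tariff-rate quota (threshold 1,916 units). In-quota: 1,916 units at 1%; over-quota: 3,643 units at 18%.
Pro-rata value split: in-quota = £302,909.91 × 1,916/5,559 = £104,402.84; over-quota = £302,909.91 − £104,402.84 = £198,507.07.
In-quota duty = £104,402.84 × 1% = £1,044.03. Over-quota duty = £198,507.07 × 18% = £35,731.27.
Line duty = £1,044.03 + £35,731.27 = £36,775.30.

£36,775.30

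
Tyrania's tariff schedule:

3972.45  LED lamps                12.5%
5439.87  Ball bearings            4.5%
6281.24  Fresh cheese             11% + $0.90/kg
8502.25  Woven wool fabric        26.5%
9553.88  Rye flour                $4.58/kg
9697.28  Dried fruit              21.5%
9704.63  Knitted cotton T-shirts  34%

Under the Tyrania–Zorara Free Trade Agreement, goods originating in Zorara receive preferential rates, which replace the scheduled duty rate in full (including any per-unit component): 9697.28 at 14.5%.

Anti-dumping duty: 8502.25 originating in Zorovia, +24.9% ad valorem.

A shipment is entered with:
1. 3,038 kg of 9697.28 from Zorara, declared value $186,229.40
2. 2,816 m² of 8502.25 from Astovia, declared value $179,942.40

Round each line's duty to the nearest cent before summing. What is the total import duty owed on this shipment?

Line 1 (9697.28, Zorara, 3,038 kg, $186,229.40):
Base rate for 9697.28 is 21.5%.
Origin Zorara qualifies under the Tyrania–Zorara agreement and 9697.28 is covered: preferential rate 14.5% applies instead.
Duty = $186,229.40 × 14.5% = $27,003.26.
Line 2 (8502.25, Astovia, 2,816 m², $179,942.40):
Base rate for 8502.25 is 26.5%.
The additional-duty order on 8502.25 targets Zorovia, not Astovia; it does not apply.
Duty = $179,942.40 × 26.5% = $47,684.74.
Total = $27,003.26 + $47,684.74 = $74,688.00.

$74,688.00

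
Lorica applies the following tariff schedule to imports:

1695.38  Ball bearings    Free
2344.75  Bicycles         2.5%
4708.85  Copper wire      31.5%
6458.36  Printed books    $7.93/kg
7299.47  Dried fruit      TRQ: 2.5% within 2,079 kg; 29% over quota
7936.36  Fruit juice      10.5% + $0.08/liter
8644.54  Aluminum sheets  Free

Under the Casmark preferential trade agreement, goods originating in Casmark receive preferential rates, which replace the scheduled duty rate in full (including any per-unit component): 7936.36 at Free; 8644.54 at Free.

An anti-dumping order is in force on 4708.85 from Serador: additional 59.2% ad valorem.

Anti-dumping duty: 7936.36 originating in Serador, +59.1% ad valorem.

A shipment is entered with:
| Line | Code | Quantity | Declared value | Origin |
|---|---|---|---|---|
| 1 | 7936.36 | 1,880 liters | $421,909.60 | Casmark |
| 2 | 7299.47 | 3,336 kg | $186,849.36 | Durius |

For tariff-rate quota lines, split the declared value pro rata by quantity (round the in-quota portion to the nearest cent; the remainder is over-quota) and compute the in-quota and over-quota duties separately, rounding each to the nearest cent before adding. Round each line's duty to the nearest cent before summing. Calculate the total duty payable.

Line 1 (7936.36, Casmark, 1,880 liters, $421,909.60):
Base rate for 7936.36 is 10.5% + $0.08/liter.
Origin Casmark qualifies under the Lorica–Casmark agreement and 7936.36 is covered: preferential rate Free applies instead.
The additional-duty order on 7936.36 targets Serador, not Casmark; it does not apply.
Duty = $421,909.60 × 0% = $0.00.
Line 2 (7299.47, Durius, 3,336 kg, $186,849.36):
Code 7299.47 is under a tariff-rate quota (threshold 2,079 kg). In-quota: 2,079 kg at 2.5%; over-quota: 1,257 kg at 29%.
Pro-rata value split: in-quota = $186,849.36 × 2,079/3,336 = $116,444.79; over-quota = $186,849.36 − $116,444.79 = $70,404.57.
In-quota duty = $116,444.79 × 2.5% = $2,911.12. Over-quota duty = $70,404.57 × 29% = $20,417.33.
Line duty = $2,911.12 + $20,417.33 = $23,328.45.
Total = $0.00 + $23,328.45 = $23,328.45.

$23,328.45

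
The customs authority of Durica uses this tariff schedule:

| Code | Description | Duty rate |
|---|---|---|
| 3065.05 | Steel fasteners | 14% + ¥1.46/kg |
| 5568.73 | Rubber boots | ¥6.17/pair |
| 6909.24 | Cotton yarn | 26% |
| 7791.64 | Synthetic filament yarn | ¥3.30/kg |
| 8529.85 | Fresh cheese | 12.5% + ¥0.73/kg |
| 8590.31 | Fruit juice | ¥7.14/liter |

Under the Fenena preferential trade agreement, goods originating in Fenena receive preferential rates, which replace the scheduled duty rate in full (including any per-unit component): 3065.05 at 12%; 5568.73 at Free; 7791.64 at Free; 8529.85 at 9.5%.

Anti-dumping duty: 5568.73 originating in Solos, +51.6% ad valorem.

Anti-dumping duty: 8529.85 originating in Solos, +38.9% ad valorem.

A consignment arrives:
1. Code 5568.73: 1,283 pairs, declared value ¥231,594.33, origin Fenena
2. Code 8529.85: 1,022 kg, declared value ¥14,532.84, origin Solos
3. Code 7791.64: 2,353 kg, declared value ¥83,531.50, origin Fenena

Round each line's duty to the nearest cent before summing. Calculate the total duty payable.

¥8,215.94

Line 1 (5568.73, Fenena, 1,283 pairs, ¥231,594.33):
Base rate for 5568.73 is ¥6.17/pair.
Origin Fenena qualifies under the Durica–Fenena agreement and 5568.73 is covered: preferential rate Free applies instead.
The additional-duty order on 5568.73 targets Solos, not Fenena; it does not apply.
Duty = ¥231,594.33 × 0% = ¥0.00.
Line 2 (8529.85, Solos, 1,022 kg, ¥14,532.84):
Base rate for 8529.85 is 12.5% + ¥0.73/kg.
8529.85 has an FTA preferential rate, but origin Solos is not Fenena; base rate stands.
Additional duty on 8529.85 from Solos: +38.9%. Applied ad valorem rate: 12.5% + 38.9% = 51.4%.
Duty = ¥14,532.84 × 51.4% + 1,022 × ¥0.73 = ¥8,215.94.
Line 3 (7791.64, Fenena, 2,353 kg, ¥83,531.50):
Base rate for 7791.64 is ¥3.30/kg.
Origin Fenena qualifies under the Durica–Fenena agreement and 7791.64 is covered: preferential rate Free applies instead.
Duty = ¥83,531.50 × 0% = ¥0.00.
Total = ¥0.00 + ¥8,215.94 + ¥0.00 = ¥8,215.94.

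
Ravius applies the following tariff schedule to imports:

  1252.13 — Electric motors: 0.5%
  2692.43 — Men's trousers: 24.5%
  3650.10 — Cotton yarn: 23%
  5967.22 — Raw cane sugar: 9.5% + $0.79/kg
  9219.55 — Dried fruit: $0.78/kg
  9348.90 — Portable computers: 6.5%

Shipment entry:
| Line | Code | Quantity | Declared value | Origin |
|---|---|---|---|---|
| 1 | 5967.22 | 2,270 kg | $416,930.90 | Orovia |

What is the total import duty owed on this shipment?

Line 1 (5967.22, Orovia, 2,270 kg, $416,930.90):
Base rate for 5967.22 is 9.5% + $0.79/kg.
Duty = $416,930.90 × 9.5% + 2,270 × $0.79 = $41,401.74.

$41,401.74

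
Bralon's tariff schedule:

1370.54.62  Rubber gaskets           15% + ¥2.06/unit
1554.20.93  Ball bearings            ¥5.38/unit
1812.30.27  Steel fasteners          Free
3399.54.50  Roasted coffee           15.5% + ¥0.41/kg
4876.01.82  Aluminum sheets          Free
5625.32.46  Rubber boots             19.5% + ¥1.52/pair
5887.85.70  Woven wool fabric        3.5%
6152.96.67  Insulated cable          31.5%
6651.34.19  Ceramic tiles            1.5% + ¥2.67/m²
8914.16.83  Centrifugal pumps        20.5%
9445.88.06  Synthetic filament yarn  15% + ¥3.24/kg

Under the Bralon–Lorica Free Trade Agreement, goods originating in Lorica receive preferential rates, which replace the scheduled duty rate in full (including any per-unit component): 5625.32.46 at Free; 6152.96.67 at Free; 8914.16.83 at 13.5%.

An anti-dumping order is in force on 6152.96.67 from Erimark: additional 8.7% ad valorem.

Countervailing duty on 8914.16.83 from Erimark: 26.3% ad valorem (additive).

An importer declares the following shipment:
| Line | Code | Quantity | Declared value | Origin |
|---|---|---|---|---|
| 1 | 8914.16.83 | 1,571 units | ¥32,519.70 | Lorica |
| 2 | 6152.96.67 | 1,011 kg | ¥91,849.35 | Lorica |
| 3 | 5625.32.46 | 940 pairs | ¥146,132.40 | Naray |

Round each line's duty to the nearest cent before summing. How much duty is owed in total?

¥34,314.78

Line 1 (8914.16.83, Lorica, 1,571 units, ¥32,519.70):
Base rate for 8914.16.83 is 20.5%.
Origin Lorica qualifies under the Bralon–Lorica agreement and 8914.16.83 is covered: preferential rate 13.5% applies instead.
The additional-duty order on 8914.16.83 targets Erimark, not Lorica; it does not apply.
Duty = ¥32,519.70 × 13.5% = ¥4,390.16.
Line 2 (6152.96.67, Lorica, 1,011 kg, ¥91,849.35):
Base rate for 6152.96.67 is 31.5%.
Origin Lorica qualifies under the Bralon–Lorica agreement and 6152.96.67 is covered: preferential rate Free applies instead.
The additional-duty order on 6152.96.67 targets Erimark, not Lorica; it does not apply.
Duty = ¥91,849.35 × 0% = ¥0.00.
Line 3 (5625.32.46, Naray, 940 pairs, ¥146,132.40):
Base rate for 5625.32.46 is 19.5% + ¥1.52/pair.
5625.32.46 has an FTA preferential rate, but origin Naray is not Lorica; base rate stands.
Duty = ¥146,132.40 × 19.5% + 940 × ¥1.52 = ¥29,924.62.
Total = ¥4,390.16 + ¥0.00 + ¥29,924.62 = ¥34,314.78.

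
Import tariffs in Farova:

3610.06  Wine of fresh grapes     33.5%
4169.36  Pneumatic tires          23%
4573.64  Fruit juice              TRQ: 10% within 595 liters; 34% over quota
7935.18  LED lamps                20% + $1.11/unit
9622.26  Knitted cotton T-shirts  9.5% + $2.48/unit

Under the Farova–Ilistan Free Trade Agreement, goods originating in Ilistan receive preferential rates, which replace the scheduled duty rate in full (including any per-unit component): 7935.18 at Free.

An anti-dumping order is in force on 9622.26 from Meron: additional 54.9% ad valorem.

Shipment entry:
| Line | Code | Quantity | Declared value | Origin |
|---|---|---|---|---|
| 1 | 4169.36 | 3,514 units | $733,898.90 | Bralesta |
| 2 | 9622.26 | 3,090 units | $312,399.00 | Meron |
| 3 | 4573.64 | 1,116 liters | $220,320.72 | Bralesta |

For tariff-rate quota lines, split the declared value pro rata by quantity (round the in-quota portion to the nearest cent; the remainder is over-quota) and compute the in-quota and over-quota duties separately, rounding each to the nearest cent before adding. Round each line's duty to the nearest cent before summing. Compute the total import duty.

$424,362.38

Line 1 (4169.36, Bralesta, 3,514 units, $733,898.90):
Base rate for 4169.36 is 23%.
Duty = $733,898.90 × 23% = $168,796.75.
Line 2 (9622.26, Meron, 3,090 units, $312,399.00):
Base rate for 9622.26 is 9.5% + $2.48/unit.
Additional duty on 9622.26 from Meron: +54.9%. Applied ad valorem rate: 9.5% + 54.9% = 64.4%.
Duty = $312,399.00 × 64.4% + 3,090 × $2.48 = $208,848.16.
Line 3 (4573.64, Bralesta, 1,116 liters, $220,320.72):
Code 4573.64 is under a tariff-rate quota (threshold 595 liters). In-quota: 595 liters at 10%; over-quota: 521 liters at 34%.
Pro-rata value split: in-quota = $220,320.72 × 595/1,116 = $117,464.90; over-quota = $220,320.72 − $117,464.90 = $102,855.82.
In-quota duty = $117,464.90 × 10% = $11,746.49. Over-quota duty = $102,855.82 × 34% = $34,970.98.
Line duty = $11,746.49 + $34,970.98 = $46,717.47.
Total = $168,796.75 + $208,848.16 + $46,717.47 = $424,362.38.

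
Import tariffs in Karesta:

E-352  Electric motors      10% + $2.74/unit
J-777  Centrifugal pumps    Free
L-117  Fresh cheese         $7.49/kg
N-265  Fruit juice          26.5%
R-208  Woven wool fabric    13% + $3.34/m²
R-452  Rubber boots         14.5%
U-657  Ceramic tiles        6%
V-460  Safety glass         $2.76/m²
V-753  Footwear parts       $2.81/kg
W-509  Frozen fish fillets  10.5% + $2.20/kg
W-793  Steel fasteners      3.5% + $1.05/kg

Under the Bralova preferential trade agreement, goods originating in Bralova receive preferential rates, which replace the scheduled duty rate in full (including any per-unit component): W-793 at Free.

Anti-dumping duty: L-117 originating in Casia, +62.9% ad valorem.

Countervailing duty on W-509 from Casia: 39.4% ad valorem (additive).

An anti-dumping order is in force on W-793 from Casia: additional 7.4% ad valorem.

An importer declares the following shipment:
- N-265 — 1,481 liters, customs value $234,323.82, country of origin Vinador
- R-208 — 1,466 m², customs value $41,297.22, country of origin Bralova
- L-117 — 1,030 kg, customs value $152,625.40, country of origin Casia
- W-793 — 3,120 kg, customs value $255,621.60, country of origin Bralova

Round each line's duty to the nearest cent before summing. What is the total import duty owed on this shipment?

$176,076.97

Line 1 (N-265, Vinador, 1,481 liters, $234,323.82):
Base rate for N-265 is 26.5%.
Duty = $234,323.82 × 26.5% = $62,095.81.
Line 2 (R-208, Bralova, 1,466 m², $41,297.22):
Base rate for R-208 is 13% + $3.34/m².
Origin Bralova is the FTA partner but R-208 is not on the preference list; base rate stands.
Duty = $41,297.22 × 13% + 1,466 × $3.34 = $10,265.08.
Line 3 (L-117, Casia, 1,030 kg, $152,625.40):
Base rate for L-117 is $7.49/kg.
Additional duty on L-117 from Casia: +62.9% ad valorem. Applied ad valorem rate = 62.9%.
Duty = $152,625.40 × 62.9% + 1,030 × $7.49 = $103,716.08.
Line 4 (W-793, Bralova, 3,120 kg, $255,621.60):
Base rate for W-793 is 3.5% + $1.05/kg.
Origin Bralova qualifies under the Karesta–Bralova agreement and W-793 is covered: preferential rate Free applies instead.
The additional-duty order on W-793 targets Casia, not Bralova; it does not apply.
Duty = $255,621.60 × 0% = $0.00.
Total = $62,095.81 + $10,265.08 + $103,716.08 + $0.00 = $176,076.97.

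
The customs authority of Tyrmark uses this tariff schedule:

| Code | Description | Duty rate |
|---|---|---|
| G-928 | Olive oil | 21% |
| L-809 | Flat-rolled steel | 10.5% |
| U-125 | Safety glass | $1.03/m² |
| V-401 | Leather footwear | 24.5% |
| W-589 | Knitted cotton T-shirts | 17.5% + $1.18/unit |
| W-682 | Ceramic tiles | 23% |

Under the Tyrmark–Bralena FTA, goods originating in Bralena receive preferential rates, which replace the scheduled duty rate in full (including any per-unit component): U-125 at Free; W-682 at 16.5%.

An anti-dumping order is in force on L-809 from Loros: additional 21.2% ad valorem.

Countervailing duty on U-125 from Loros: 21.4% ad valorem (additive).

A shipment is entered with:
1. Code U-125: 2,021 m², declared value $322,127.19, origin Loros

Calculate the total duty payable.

$71,016.85

Line 1 (U-125, Loros, 2,021 m², $322,127.19):
Base rate for U-125 is $1.03/m².
U-125 has an FTA preferential rate, but origin Loros is not Bralena; base rate stands.
Additional duty on U-125 from Loros: +21.4% ad valorem. Applied ad valorem rate = 21.4%.
Duty = $322,127.19 × 21.4% + 2,021 × $1.03 = $71,016.85.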